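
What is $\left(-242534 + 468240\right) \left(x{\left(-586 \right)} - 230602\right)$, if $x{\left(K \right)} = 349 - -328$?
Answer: $-51895452050$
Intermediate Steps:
$x{\left(K \right)} = 677$ ($x{\left(K \right)} = 349 + 328 = 677$)
$\left(-242534 + 468240\right) \left(x{\left(-586 \right)} - 230602\right) = \left(-242534 + 468240\right) \left(677 - 230602\right) = 225706 \left(-229925\right) = -51895452050$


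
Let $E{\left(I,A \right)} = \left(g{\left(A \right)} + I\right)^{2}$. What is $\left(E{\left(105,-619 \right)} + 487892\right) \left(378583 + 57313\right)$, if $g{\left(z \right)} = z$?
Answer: $327832150848$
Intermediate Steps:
$E{\left(I,A \right)} = \left(A + I\right)^{2}$
$\left(E{\left(105,-619 \right)} + 487892\right) \left(378583 + 57313\right) = \left(\left(-619 + 105\right)^{2} + 487892\right) \left(378583 + 57313\right) = \left(\left(-514\right)^{2} + 487892\right) 435896 = \left(264196 + 487892\right) 435896 = 752088 \cdot 435896 = 327832150848$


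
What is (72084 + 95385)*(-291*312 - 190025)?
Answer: -47028142173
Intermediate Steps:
(72084 + 95385)*(-291*312 - 190025) = 167469*(-90792 - 190025) = 167469*(-280817) = -47028142173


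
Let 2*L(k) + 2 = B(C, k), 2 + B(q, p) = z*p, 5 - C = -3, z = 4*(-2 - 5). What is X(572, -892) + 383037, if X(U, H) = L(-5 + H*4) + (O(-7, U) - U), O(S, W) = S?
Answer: 432478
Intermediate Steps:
z = -28 (z = 4*(-7) = -28)
C = 8 (C = 5 - 1*(-3) = 5 + 3 = 8)
B(q, p) = -2 - 28*p
L(k) = -2 - 14*k (L(k) = -1 + (-2 - 28*k)/2 = -1 + (-1 - 14*k) = -2 - 14*k)
X(U, H) = 61 - U - 56*H (X(U, H) = (-2 - 14*(-5 + H*4)) + (-7 - U) = (-2 - 14*(-5 + 4*H)) + (-7 - U) = (-2 + (70 - 56*H)) + (-7 - U) = (68 - 56*H) + (-7 - U) = 61 - U - 56*H)
X(572, -892) + 383037 = (61 - 1*572 - 56*(-892)) + 383037 = (61 - 572 + 49952) + 383037 = 49441 + 383037 = 432478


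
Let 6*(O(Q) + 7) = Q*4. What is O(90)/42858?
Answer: 53/42858 ≈ 0.0012366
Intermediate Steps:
O(Q) = -7 + 2*Q/3 (O(Q) = -7 + (Q*4)/6 = -7 + (4*Q)/6 = -7 + 2*Q/3)
O(90)/42858 = (-7 + (2/3)*90)/42858 = (-7 + 60)*(1/42858) = 53*(1/42858) = 53/42858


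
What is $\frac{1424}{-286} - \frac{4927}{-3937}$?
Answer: $- \frac{2098583}{562991} \approx -3.7276$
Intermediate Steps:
$\frac{1424}{-286} - \frac{4927}{-3937} = 1424 \left(- \frac{1}{286}\right) - - \frac{4927}{3937} = - \frac{712}{143} + \frac{4927}{3937} = - \frac{2098583}{562991}$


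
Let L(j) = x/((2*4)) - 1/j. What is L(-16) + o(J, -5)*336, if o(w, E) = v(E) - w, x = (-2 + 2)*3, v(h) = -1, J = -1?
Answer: 1/16 ≈ 0.062500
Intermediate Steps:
x = 0 (x = 0*3 = 0)
L(j) = -1/j (L(j) = 0/((2*4)) - 1/j = 0/8 - 1/j = 0*(⅛) - 1/j = 0 - 1/j = -1/j)
o(w, E) = -1 - w
L(-16) + o(J, -5)*336 = -1/(-16) + (-1 - 1*(-1))*336 = -1*(-1/16) + (-1 + 1)*336 = 1/16 + 0*336 = 1/16 + 0 = 1/16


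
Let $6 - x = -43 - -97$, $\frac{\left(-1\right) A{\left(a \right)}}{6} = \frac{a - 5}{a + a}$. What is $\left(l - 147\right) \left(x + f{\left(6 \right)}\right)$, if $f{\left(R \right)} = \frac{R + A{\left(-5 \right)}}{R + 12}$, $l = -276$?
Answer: $20304$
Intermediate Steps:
$A{\left(a \right)} = - \frac{3 \left(-5 + a\right)}{a}$ ($A{\left(a \right)} = - 6 \frac{a - 5}{a + a} = - 6 \frac{-5 + a}{2 a} = - \frac{3 \left(-5 + a\right)}{a}$)
$f{\left(R \right)} = \frac{-6 + R}{12 + R}$ ($f{\left(R \right)} = \frac{R - \left(3 - \frac{15}{-5}\right)}{R + 12} = \frac{R + \left(-3 + 15 \left(- \frac{1}{5}\right)\right)}{12 + R} = \frac{R - 6}{12 + R} = \frac{-6 + R}{12 + R}$)
$x = -48$ ($x = 6 - \left(-43 - -97\right) = 6 - \left(-43 + 97\right) = 6 - 54 = -48$)
$\left(l - 147\right) \left(x + f{\left(6 \right)}\right) = \left(-276 - 147\right) \left(-48 + \frac{-6 + 6}{12 + 6}\right) = - 423 \left(-48 + \frac{1}{18} \cdot 0\right) = - 423 \left(-48 + 0\right) = \left(-423\right) \left(-48\right) = 20304$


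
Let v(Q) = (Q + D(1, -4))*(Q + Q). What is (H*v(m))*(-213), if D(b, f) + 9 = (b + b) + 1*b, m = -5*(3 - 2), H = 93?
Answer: -2178990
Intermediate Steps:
m = -5 (m = -5*1 = -5)
D(b, f) = -9 + 3*b (D(b, f) = -9 + ((b + b) + 1*b) = -9 + (2*b + b) = -9 + 3*b)
v(Q) = 2*Q*(-6 + Q) (v(Q) = (Q + (-9 + 3*1))*(Q + Q) = (Q + (-9 + 3))*(2*Q) = (Q - 6)*(2*Q) = (-6 + Q)*(2*Q) = 2*Q*(-6 + Q))
(H*v(m))*(-213) = (93*(2*(-5)*(-6 - 5)))*(-213) = (93*(2*(-5)*(-11)))*(-213) = (93*110)*(-213) = 10230*(-213) = -2178990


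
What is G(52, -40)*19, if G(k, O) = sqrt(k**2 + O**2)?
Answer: 76*sqrt(269) ≈ 1246.5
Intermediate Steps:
G(k, O) = sqrt(O**2 + k**2)
G(52, -40)*19 = sqrt((-40)**2 + 52**2)*19 = sqrt(1600 + 2704)*19 = sqrt(4304)*19 = (4*sqrt(269))*19 = 76*sqrt(269)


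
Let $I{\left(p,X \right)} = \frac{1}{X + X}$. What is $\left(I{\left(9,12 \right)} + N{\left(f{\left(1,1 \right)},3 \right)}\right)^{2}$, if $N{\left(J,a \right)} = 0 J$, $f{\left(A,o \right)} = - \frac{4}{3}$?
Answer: $\frac{1}{576} \approx 0.0017361$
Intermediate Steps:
$I{\left(p,X \right)} = \frac{1}{2 X}$
$f{\left(A,o \right)} = - \frac{4}{3}$ ($f{\left(A,o \right)} = \left(-4\right) \frac{1}{3} = - \frac{4}{3}$)
$N{\left(J,a \right)} = 0$
$\left(I{\left(9,12 \right)} + N{\left(f{\left(1,1 \right)},3 \right)}\right)^{2} = \left(\frac{1}{2 \cdot 12} + 0\right)^{2} = \left(\frac{1}{2} \cdot \frac{1}{12} + 0\right)^{2} = \left(\frac{1}{24} + 0\right)^{2} = \left(\frac{1}{24}\right)^{2} = \frac{1}{576}$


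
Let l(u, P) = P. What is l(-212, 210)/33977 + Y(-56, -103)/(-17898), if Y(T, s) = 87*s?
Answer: 102742159/202706782 ≈ 0.50685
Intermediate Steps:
l(-212, 210)/33977 + Y(-56, -103)/(-17898) = 210/33977 + (87*(-103))/(-17898) = 210*(1/33977) - 8961*(-1/17898) = 210/33977 + 2987/5966 = 102742159/202706782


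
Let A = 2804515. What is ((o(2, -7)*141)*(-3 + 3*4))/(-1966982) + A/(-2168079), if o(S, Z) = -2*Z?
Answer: -2777474307622/2132286183789 ≈ -1.3026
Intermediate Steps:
((o(2, -7)*141)*(-3 + 3*4))/(-1966982) + A/(-2168079) = ((-2*(-7)*141)*(-3 + 3*4))/(-1966982) + 2804515/(-2168079) = ((14*141)*(-3 + 12))*(-1/1966982) + 2804515*(-1/2168079) = (1974*9)*(-1/1966982) - 2804515/2168079 = 17766*(-1/1966982) - 2804515/2168079 = -8883/983491 - 2804515/2168079 = -2777474307622/2132286183789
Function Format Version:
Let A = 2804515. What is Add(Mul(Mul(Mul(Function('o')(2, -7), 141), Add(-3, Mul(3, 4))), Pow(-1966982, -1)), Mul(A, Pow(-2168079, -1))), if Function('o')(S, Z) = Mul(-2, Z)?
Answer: Rational(-2777474307622, 2132286183789) ≈ -1.3026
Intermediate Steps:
Add(Mul(Mul(Mul(Function('o')(2, -7), 141), Add(-3, Mul(3, 4))), Pow(-1966982, -1)), Mul(A, Pow(-2168079, -1))) = Add(Mul(Mul(Mul(Mul(-2, -7), 141), Add(-3, Mul(3, 4))), Pow(-1966982, -1)), Mul(2804515, Pow(-2168079, -1))) = Add(Mul(Mul(Mul(14, 141), Add(-3, 12)), Rational(-1, 1966982)), Mul(2804515, Rational(-1, 2168079))) = Add(Mul(Mul(1974, 9), Rational(-1, 1966982)), Rational(-2804515, 2168079)) = Add(Mul(17766, Rational(-1, 1966982)), Rational(-2804515, 2168079)) = Add(Rational(-8883, 983491), Rational(-2804515, 2168079)) = Rational(-2777474307622, 2132286183789)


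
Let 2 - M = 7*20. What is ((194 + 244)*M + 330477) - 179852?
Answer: 90181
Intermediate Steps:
M = -138 (M = 2 - 7*20 = 2 - 1*140 = 2 - 140 = -138)
((194 + 244)*M + 330477) - 179852 = ((194 + 244)*(-138) + 330477) - 179852 = (438*(-138) + 330477) - 179852 = (-60444 + 330477) - 179852 = 270033 - 179852 = 90181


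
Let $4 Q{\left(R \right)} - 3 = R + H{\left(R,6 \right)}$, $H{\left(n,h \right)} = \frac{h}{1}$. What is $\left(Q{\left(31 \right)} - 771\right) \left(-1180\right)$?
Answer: $897980$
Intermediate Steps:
$H{\left(n,h \right)} = h$ ($H{\left(n,h \right)} = h 1 = h$)
$Q{\left(R \right)} = \frac{9}{4} + \frac{R}{4}$ ($Q{\left(R \right)} = \frac{3}{4} + \frac{R + 6}{4} = \frac{3}{4} + \frac{6 + R}{4} = \frac{3}{4} + \left(\frac{3}{2} + \frac{R}{4}\right) = \frac{9}{4} + \frac{R}{4}$)
$\left(Q{\left(31 \right)} - 771\right) \left(-1180\right) = \left(\left(\frac{9}{4} + \frac{1}{4} \cdot 31\right) - 771\right) \left(-1180\right) = \left(\left(\frac{9}{4} + \frac{31}{4}\right) - 771\right) \left(-1180\right) = \left(10 - 771\right) \left(-1180\right) = \left(-761\right) \left(-1180\right) = 897980$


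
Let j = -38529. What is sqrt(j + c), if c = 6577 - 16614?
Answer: I*sqrt(48566) ≈ 220.38*I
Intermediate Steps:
c = -10037
sqrt(j + c) = sqrt(-38529 - 10037) = sqrt(-48566) = I*sqrt(48566)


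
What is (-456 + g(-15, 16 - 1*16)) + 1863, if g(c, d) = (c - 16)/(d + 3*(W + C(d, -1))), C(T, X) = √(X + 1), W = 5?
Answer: 21074/15 ≈ 1404.9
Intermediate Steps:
C(T, X) = √(1 + X)
g(c, d) = (-16 + c)/(15 + d) (g(c, d) = (c - 16)/(d + 3*(5 + √(1 - 1))) = (-16 + c)/(d + 3*(5 + √0)) = (-16 + c)/(d + 3*(5 + 0)) = (-16 + c)/(d + 3*5) = (-16 + c)/(d + 15) = (-16 + c)/(15 + d))
(-456 + g(-15, 16 - 1*16)) + 1863 = (-456 + (-16 - 15)/(15 + (16 - 1*16))) + 1863 = (-456 - 31/(15 + (16 - 16))) + 1863 = (-456 - 31/(15 + 0)) + 1863 = (-456 - 31/15) + 1863 = -6871/15 + 1863 = 21074/15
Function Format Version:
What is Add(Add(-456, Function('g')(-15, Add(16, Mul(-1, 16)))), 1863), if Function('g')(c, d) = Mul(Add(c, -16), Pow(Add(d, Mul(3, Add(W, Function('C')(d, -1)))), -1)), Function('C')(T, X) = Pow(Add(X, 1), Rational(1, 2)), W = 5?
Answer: Rational(21074, 15) ≈ 1404.9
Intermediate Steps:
Function('C')(T, X) = Pow(Add(1, X), Rational(1, 2))
Function('g')(c, d) = Mul(Pow(Add(15, d), -1), Add(-16, c)) (Function('g')(c, d) = Mul(Add(c, -16), Pow(Add(d, Mul(3, Add(5, Pow(Add(1, -1), Rational(1, 2))))), -1)) = Mul(Add(-16, c), Pow(Add(d, Mul(3, Add(5, Pow(0, Rational(1, 2))))), -1)) = Mul(Add(-16, c), Pow(Add(d, Mul(3, Add(5, 0))), -1)) = Mul(Add(-16, c), Pow(Add(d, Mul(3, 5)), -1)) = Mul(Add(-16, c), Pow(Add(d, 15), -1)) = Mul(Add(-16, c), Pow(Add(15, d), -1)) = Mul(Pow(Add(15, d), -1), Add(-16, c)))
Add(Add(-456, Function('g')(-15, Add(16, Mul(-1, 16)))), 1863) = Add(Add(-456, Mul(Pow(Add(15, Add(16, Mul(-1, 16))), -1), Add(-16, -15))), 1863) = Add(Add(-456, Mul(Pow(Add(15, Add(16, -16)), -1), -31)), 1863) = Add(Add(-456, Mul(Pow(Add(15, 0), -1), -31)), 1863) = Add(Add(-456, Mul(Pow(15, -1), -31)), 1863) = Add(Add(-456, Mul(Rational(1, 15), -31)), 1863) = Add(Add(-456, Rational(-31, 15)), 1863) = Add(Rational(-6871, 15), 1863) = Rational(21074, 15)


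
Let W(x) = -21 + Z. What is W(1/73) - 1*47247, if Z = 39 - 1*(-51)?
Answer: -47178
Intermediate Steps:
Z = 90 (Z = 39 + 51 = 90)
W(x) = 69 (W(x) = -21 + 90 = 69)
W(1/73) - 1*47247 = 69 - 1*47247 = 69 - 47247 = -47178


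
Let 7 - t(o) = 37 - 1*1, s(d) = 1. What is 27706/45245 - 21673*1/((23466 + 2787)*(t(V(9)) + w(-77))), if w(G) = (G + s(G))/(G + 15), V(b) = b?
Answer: 656660238533/1022710424085 ≈ 0.64208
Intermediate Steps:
t(o) = -29 (t(o) = 7 - (37 - 1*1) = 7 - (37 - 1) = 7 - 1*36 = 7 - 36 = -29)
w(G) = (1 + G)/(15 + G) (w(G) = (G + 1)/(G + 15) = (1 + G)/(15 + G))
27706/45245 - 21673*1/((23466 + 2787)*(t(V(9)) + w(-77))) = 27706/45245 - 21673*1/((-29 + (1 - 77)/(15 - 77))*(23466 + 2787)) = 27706*(1/45245) - 21673*1/(26253*(-29 - 76/(-62))) = 27706/45245 - 21673*1/(26253*(-29 - 1/62*(-76))) = 27706/45245 - 21673*1/(26253*(-29 + 38/31)) = 27706/45245 - 21673/((-861/31*26253)) = 27706/45245 - 21673/(-22603833/31) = 27706/45245 - 21673*(-31/22603833) = 27706/45245 + 671863/22603833 = 656660238533/1022710424085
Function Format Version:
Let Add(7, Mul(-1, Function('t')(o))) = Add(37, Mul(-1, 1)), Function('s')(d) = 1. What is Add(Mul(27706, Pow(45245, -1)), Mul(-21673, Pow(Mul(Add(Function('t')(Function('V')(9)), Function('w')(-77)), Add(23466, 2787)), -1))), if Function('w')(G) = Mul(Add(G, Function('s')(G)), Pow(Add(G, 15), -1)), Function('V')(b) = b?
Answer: Rational(656660238533, 1022710424085) ≈ 0.64208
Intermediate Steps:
Function('t')(o) = -29 (Function('t')(o) = Add(7, Mul(-1, Add(37, Mul(-1, 1)))) = Add(7, Mul(-1, Add(37, -1))) = Add(7, Mul(-1, 36)) = Add(7, -36) = -29)
Function('w')(G) = Mul(Pow(Add(15, G), -1), Add(1, G)) (Function('w')(G) = Mul(Add(G, 1), Pow(Add(G, 15), -1)) = Mul(Add(1, G), Pow(Add(15, G), -1)) = Mul(Pow(Add(15, G), -1), Add(1, G)))
Add(Mul(27706, Pow(45245, -1)), Mul(-21673, Pow(Mul(Add(Function('t')(Function('V')(9)), Function('w')(-77)), Add(23466, 2787)), -1))) = Add(Mul(27706, Pow(45245, -1)), Mul(-21673, Pow(Mul(Add(-29, Mul(Pow(Add(15, -77), -1), Add(1, -77))), Add(23466, 2787)), -1))) = Add(Mul(27706, Rational(1, 45245)), Mul(-21673, Pow(Mul(Add(-29, Mul(Pow(-62, -1), -76)), 26253), -1))) = Add(Rational(27706, 45245), Mul(-21673, Pow(Mul(Add(-29, Mul(Rational(-1, 62), -76)), 26253), -1))) = Add(Rational(27706, 45245), Mul(-21673, Pow(Mul(Add(-29, Rational(38, 31)), 26253), -1))) = Add(Rational(27706, 45245), Mul(-21673, Pow(Mul(Rational(-861, 31), 26253), -1))) = Add(Rational(27706, 45245), Mul(-21673, Pow(Rational(-22603833, 31), -1))) = Add(Rational(27706, 45245), Mul(-21673, Rational(-31, 22603833))) = Add(Rational(27706, 45245), Rational(671863, 22603833)) = Rational(656660238533, 1022710424085)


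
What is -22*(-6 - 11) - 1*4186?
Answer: -3812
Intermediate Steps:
-22*(-6 - 11) - 1*4186 = -22*(-17) - 4186 = 374 - 4186 = -3812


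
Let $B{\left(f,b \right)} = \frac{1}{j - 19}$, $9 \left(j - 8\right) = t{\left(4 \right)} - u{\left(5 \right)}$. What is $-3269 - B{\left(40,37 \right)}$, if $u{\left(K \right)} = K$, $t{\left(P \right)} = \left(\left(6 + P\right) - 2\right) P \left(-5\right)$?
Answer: $- \frac{287669}{88} \approx -3269.0$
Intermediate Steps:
$t{\left(P \right)} = - 5 P \left(4 + P\right)$ ($t{\left(P \right)} = \left(4 + P\right) P \left(-5\right) = P \left(4 + P\right) \left(-5\right) = - 5 P \left(4 + P\right)$)
$j = - \frac{31}{3}$ ($j = 8 + \frac{\left(-5\right) 4 \left(4 + 4\right) - 5}{9} = 8 + \frac{\left(-5\right) 4 \cdot 8 - 5}{9} = 8 + \frac{-160 - 5}{9} = 8 + \frac{1}{9} \left(-165\right) = 8 - \frac{55}{3} = - \frac{31}{3} \approx -10.333$)
$B{\left(f,b \right)} = - \frac{3}{88}$ ($B{\left(f,b \right)} = \frac{1}{- \frac{31}{3} - 19} = \frac{1}{- \frac{88}{3}} = - \frac{3}{88}$)
$-3269 - B{\left(40,37 \right)} = -3269 - - \frac{3}{88} = -3269 + \frac{3}{88} = - \frac{287669}{88}$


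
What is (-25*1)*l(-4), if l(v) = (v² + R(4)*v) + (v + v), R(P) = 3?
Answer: 100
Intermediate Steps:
l(v) = v² + 5*v (l(v) = (v² + 3*v) + (v + v) = (v² + 3*v) + 2*v = v² + 5*v)
(-25*1)*l(-4) = (-25*1)*(-4*(5 - 4)) = -(-100) = -25*(-4) = 100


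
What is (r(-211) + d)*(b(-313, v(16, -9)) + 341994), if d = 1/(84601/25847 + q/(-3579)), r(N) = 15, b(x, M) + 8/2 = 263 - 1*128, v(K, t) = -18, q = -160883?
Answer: 4585121931894525/892225976 ≈ 5.1390e+6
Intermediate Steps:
b(x, M) = 131 (b(x, M) = -4 + (263 - 1*128) = -4 + (263 - 128) = -4 + 135 = 131)
d = 92506413/4461129880 (d = 1/(84601/25847 - 160883/(-3579)) = 1/(84601*(1/25847) - 160883*(-1/3579)) = 1/(84601/25847 + 160883/3579) = 1/(4461129880/92506413) = 92506413/4461129880 ≈ 0.020736)
(r(-211) + d)*(b(-313, v(16, -9)) + 341994) = (15 + 92506413/4461129880)*(131 + 341994) = (67009454613/4461129880)*342125 = 4585121931894525/892225976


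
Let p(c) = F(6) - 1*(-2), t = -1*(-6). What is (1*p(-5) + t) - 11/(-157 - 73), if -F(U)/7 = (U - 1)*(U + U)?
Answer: -94749/230 ≈ -411.95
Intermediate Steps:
t = 6
F(U) = -14*U*(-1 + U) (F(U) = -7*(U - 1)*(U + U) = -7*(-1 + U)*2*U = -14*U*(-1 + U))
p(c) = -418 (p(c) = 14*6*(1 - 1*6) - 1*(-2) = 14*6*(1 - 6) + 2 = 14*6*(-5) + 2 = -420 + 2 = -418)
(1*p(-5) + t) - 11/(-157 - 73) = (1*(-418) + 6) - 11/(-157 - 73) = (-418 + 6) - 11/(-230) = -412 - 1/230*(-11) = -412 + 11/230 = -94749/230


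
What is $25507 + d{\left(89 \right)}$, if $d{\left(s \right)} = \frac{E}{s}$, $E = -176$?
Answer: $\frac{2269947}{89} \approx 25505.0$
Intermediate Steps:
$d{\left(s \right)} = - \frac{176}{s}$
$25507 + d{\left(89 \right)} = 25507 - \frac{176}{89} = \frac{2269947}{89}$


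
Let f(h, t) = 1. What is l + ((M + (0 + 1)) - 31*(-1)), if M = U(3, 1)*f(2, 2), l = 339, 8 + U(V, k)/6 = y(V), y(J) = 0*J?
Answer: 323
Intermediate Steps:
y(J) = 0
U(V, k) = -48 (U(V, k) = -48 + 6*0 = -48 + 0 = -48)
M = -48 (M = -48*1 = -48)
l + ((M + (0 + 1)) - 31*(-1)) = 339 + ((-48 + (0 + 1)) - 31*(-1)) = 339 + ((-48 + 1) + 31) = 339 + (-47 + 31) = 339 - 16 = 323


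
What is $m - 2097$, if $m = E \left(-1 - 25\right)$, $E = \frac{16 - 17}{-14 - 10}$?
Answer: $- \frac{25177}{12} \approx -2098.1$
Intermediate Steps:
$E = \frac{1}{24}$ ($E = - \frac{1}{-24} = \left(-1\right) \left(- \frac{1}{24}\right) = \frac{1}{24} \approx 0.041667$)
$m = - \frac{13}{12}$ ($m = \frac{-1 - 25}{24} = \frac{1}{24} \left(-26\right) = - \frac{13}{12} \approx -1.0833$)
$m - 2097 = - \frac{13}{12} - 2097 = - \frac{25177}{12}$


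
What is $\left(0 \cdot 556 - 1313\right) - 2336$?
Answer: $-3649$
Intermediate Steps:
$\left(0 \cdot 556 - 1313\right) - 2336 = \left(0 - 1313\right) - 2336 = -1313 - 2336 = -3649$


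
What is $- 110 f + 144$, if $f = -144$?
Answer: $15984$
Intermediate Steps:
$- 110 f + 144 = \left(-110\right) \left(-144\right) + 144 = 15840 + 144 = 15984$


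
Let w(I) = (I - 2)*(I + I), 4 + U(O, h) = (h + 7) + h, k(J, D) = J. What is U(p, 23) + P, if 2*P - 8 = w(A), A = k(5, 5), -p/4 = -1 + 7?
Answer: 68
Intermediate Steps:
p = -24 (p = -4*(-1 + 7) = -4*6 = -24)
A = 5
U(O, h) = 3 + 2*h (U(O, h) = -4 + ((h + 7) + h) = -4 + ((7 + h) + h) = -4 + (7 + 2*h) = 3 + 2*h)
w(I) = 2*I*(-2 + I) (w(I) = (-2 + I)*(2*I) = 2*I*(-2 + I))
P = 19 (P = 4 + (2*5*(-2 + 5))/2 = 4 + (2*5*3)/2 = 4 + (1/2)*30 = 4 + 15 = 19)
U(p, 23) + P = (3 + 2*23) + 19 = (3 + 46) + 19 = 49 + 19 = 68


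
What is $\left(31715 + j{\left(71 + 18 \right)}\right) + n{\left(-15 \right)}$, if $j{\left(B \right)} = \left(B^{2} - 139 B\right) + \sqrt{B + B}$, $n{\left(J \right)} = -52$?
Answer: $27213 + \sqrt{178} \approx 27226.0$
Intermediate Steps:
$j{\left(B \right)} = B^{2} - 139 B + \sqrt{2} \sqrt{B}$ ($j{\left(B \right)} = \left(B^{2} - 139 B\right) + \sqrt{2 B} = \left(B^{2} - 139 B\right) + \sqrt{2} \sqrt{B} = B^{2} - 139 B + \sqrt{2} \sqrt{B}$)
$\left(31715 + j{\left(71 + 18 \right)}\right) + n{\left(-15 \right)} = \left(31715 + \left(\left(71 + 18\right)^{2} - 139 \left(71 + 18\right) + \sqrt{2} \sqrt{71 + 18}\right)\right) - 52 = \left(31715 + \left(89^{2} - 12371 + \sqrt{2} \sqrt{89}\right)\right) - 52 = \left(31715 + \left(7921 - 12371 + \sqrt{178}\right)\right) - 52 = \left(31715 - \left(4450 - \sqrt{178}\right)\right) - 52 = \left(27265 + \sqrt{178}\right) - 52 = 27213 + \sqrt{178}$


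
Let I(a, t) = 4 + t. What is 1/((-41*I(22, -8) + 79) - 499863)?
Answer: -1/499620 ≈ -2.0015e-6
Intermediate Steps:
1/((-41*I(22, -8) + 79) - 499863) = 1/((-41*(4 - 8) + 79) - 499863) = 1/((-41*(-4) + 79) - 499863) = 1/((164 + 79) - 499863) = 1/(243 - 499863) = 1/(-499620) = -1/499620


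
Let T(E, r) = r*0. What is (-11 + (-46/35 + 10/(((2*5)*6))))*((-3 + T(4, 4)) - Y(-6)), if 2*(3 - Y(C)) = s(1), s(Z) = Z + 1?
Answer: 2551/42 ≈ 60.738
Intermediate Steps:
s(Z) = 1 + Z
T(E, r) = 0
Y(C) = 2 (Y(C) = 3 - (1 + 1)/2 = 3 - 1/2*2 = 3 - 1 = 2)
(-11 + (-46/35 + 10/(((2*5)*6))))*((-3 + T(4, 4)) - Y(-6)) = (-11 + (-46/35 + 10/(((2*5)*6))))*((-3 + 0) - 1*2) = (-11 + (-46*1/35 + 10/((10*6))))*(-3 - 2) = (-11 + (-46/35 + 10/60))*(-5) = (-11 + (-46/35 + 10*(1/60)))*(-5) = (-11 + (-46/35 + 1/6))*(-5) = (-11 - 241/210)*(-5) = -2551/210*(-5) = 2551/42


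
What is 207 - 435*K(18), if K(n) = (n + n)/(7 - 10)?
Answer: 5427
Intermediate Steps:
K(n) = -2*n/3 (K(n) = (2*n)/(-3) = (2*n)*(-1/3) = -2*n/3)
207 - 435*K(18) = 207 - (-290)*18 = 207 - 435*(-12) = 207 + 5220 = 5427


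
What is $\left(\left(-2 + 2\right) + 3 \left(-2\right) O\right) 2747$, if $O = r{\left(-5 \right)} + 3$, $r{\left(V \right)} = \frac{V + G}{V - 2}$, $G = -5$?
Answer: $- \frac{510942}{7} \approx -72992.0$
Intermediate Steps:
$r{\left(V \right)} = \frac{-5 + V}{-2 + V}$ ($r{\left(V \right)} = \frac{V - 5}{V - 2} = \frac{-5 + V}{-2 + V}$)
$O = \frac{31}{7}$ ($O = \frac{-5 - 5}{-2 - 5} + 3 = \frac{1}{-7} \left(-10\right) + 3 = \left(- \frac{1}{7}\right) \left(-10\right) + 3 = \frac{10}{7} + 3 = \frac{31}{7} \approx 4.4286$)
$\left(\left(-2 + 2\right) + 3 \left(-2\right) O\right) 2747 = \left(\left(-2 + 2\right) + 3 \left(-2\right) \frac{31}{7}\right) 2747 = \left(0 - \frac{186}{7}\right) 2747 = \left(- \frac{186}{7}\right) 2747 = - \frac{510942}{7}$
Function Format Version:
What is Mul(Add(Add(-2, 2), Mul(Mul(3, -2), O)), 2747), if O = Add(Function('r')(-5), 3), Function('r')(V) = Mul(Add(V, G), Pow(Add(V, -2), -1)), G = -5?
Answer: Rational(-510942, 7) ≈ -72992.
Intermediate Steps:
Function('r')(V) = Mul(Pow(Add(-2, V), -1), Add(-5, V)) (Function('r')(V) = Mul(Add(V, -5), Pow(Add(V, -2), -1)) = Mul(Add(-5, V), Pow(Add(-2, V), -1)) = Mul(Pow(Add(-2, V), -1), Add(-5, V)))
O = Rational(31, 7) (O = Add(Mul(Pow(Add(-2, -5), -1), Add(-5, -5)), 3) = Add(Mul(Pow(-7, -1), -10), 3) = Add(Mul(Rational(-1, 7), -10), 3) = Add(Rational(10, 7), 3) = Rational(31, 7) ≈ 4.4286)
Mul(Add(Add(-2, 2), Mul(Mul(3, -2), O)), 2747) = Mul(Add(Add(-2, 2), Mul(Mul(3, -2), Rational(31, 7))), 2747) = Mul(Add(0, Mul(-6, Rational(31, 7))), 2747) = Mul(Add(0, Rational(-186, 7)), 2747) = Mul(Rational(-186, 7), 2747) = Rational(-510942, 7)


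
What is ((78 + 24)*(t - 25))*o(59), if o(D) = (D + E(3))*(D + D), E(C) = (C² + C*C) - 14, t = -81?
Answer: -80376408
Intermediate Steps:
E(C) = -14 + 2*C² (E(C) = (C² + C²) - 14 = 2*C² - 14 = -14 + 2*C²)
o(D) = 2*D*(4 + D) (o(D) = (D + (-14 + 2*3²))*(D + D) = (D + (-14 + 2*9))*(2*D) = (D + (-14 + 18))*(2*D) = (D + 4)*(2*D) = (4 + D)*(2*D) = 2*D*(4 + D))
((78 + 24)*(t - 25))*o(59) = ((78 + 24)*(-81 - 25))*(2*59*(4 + 59)) = (102*(-106))*(2*59*63) = -10812*7434 = -80376408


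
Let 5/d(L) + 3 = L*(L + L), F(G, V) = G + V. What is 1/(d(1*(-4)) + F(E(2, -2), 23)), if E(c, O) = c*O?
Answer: 29/556 ≈ 0.052158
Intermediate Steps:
E(c, O) = O*c
d(L) = 5/(-3 + 2*L**2) (d(L) = 5/(-3 + L*(L + L)) = 5/(-3 + L*(2*L)) = 5/(-3 + 2*L**2))
1/(d(1*(-4)) + F(E(2, -2), 23)) = 1/(5/(-3 + 2*(1*(-4))**2) + (-2*2 + 23)) = 1/(5/(-3 + 2*(-4)**2) + (-4 + 23)) = 1/(5/(-3 + 2*16) + 19) = 1/(5/(-3 + 32) + 19) = 1/(5/29 + 19) = 1/(556/29) = 29/556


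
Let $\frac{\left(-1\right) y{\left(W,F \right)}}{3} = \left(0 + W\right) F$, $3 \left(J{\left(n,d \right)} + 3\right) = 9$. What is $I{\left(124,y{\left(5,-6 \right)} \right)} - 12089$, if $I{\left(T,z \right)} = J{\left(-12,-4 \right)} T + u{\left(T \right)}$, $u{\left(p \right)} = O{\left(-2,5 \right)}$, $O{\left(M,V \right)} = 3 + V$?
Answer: $-12081$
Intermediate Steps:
$J{\left(n,d \right)} = 0$ ($J{\left(n,d \right)} = -3 + \frac{1}{3} \cdot 9 = -3 + 3 = 0$)
$y{\left(W,F \right)} = - 3 F W$ ($y{\left(W,F \right)} = - 3 \left(0 + W\right) F = - 3 W F = - 3 F W$)
$u{\left(p \right)} = 8$ ($u{\left(p \right)} = 3 + 5 = 8$)
$I{\left(T,z \right)} = 8$ ($I{\left(T,z \right)} = 0 T + 8 = 0 + 8 = 8$)
$I{\left(124,y{\left(5,-6 \right)} \right)} - 12089 = 8 - 12089 = -12081$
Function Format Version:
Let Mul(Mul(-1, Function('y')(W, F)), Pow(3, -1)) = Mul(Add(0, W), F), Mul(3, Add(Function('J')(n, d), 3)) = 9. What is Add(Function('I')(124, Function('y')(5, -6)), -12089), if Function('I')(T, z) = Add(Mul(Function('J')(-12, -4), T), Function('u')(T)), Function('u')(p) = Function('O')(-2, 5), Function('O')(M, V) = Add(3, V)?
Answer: -12081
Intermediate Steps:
Function('J')(n, d) = 0 (Function('J')(n, d) = Add(-3, Mul(Rational(1, 3), 9)) = Add(-3, 3) = 0)
Function('y')(W, F) = Mul(-3, F, W) (Function('y')(W, F) = Mul(-3, Mul(Add(0, W), F)) = Mul(-3, Mul(W, F)) = Mul(-3, Mul(F, W)) = Mul(-3, F, W))
Function('u')(p) = 8 (Function('u')(p) = Add(3, 5) = 8)
Function('I')(T, z) = 8 (Function('I')(T, z) = Add(Mul(0, T), 8) = Add(0, 8) = 8)
Add(Function('I')(124, Function('y')(5, -6)), -12089) = Add(8, -12089) = -12081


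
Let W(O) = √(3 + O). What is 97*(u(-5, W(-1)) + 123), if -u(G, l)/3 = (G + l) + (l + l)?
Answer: 13386 - 873*√2 ≈ 12151.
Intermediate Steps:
u(G, l) = -9*l - 3*G (u(G, l) = -3*((G + l) + (l + l)) = -3*((G + l) + 2*l) = -3*(G + 3*l) = -9*l - 3*G)
97*(u(-5, W(-1)) + 123) = 97*((-9*√(3 - 1) - 3*(-5)) + 123) = 97*((-9*√2 + 15) + 123) = 97*((15 - 9*√2) + 123) = 97*(138 - 9*√2) = 13386 - 873*√2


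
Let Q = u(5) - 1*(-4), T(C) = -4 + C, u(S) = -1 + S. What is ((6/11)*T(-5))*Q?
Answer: -432/11 ≈ -39.273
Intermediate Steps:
Q = 8 (Q = (-1 + 5) - 1*(-4) = 4 + 4 = 8)
((6/11)*T(-5))*Q = ((6/11)*(-4 - 5))*8 = ((6*(1/11))*(-9))*8 = ((6/11)*(-9))*8 = -54/11*8 = -432/11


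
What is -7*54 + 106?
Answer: -272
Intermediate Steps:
-7*54 + 106 = -378 + 106 = -272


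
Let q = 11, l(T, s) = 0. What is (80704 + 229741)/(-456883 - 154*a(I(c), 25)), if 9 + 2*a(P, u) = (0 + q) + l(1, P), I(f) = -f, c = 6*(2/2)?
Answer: -310445/457037 ≈ -0.67926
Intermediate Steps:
c = 6 (c = 6*(2*(½)) = 6*1 = 6)
a(P, u) = 1 (a(P, u) = -9/2 + ((0 + 11) + 0)/2 = -9/2 + (11 + 0)/2 = -9/2 + (½)*11 = -9/2 + 11/2 = 1)
(80704 + 229741)/(-456883 - 154*a(I(c), 25)) = (80704 + 229741)/(-456883 - 154*1) = 310445/(-456883 - 154) = 310445/(-457037) = 310445*(-1/457037) = -310445/457037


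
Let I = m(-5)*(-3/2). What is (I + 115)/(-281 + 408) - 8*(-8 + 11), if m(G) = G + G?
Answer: -2918/127 ≈ -22.976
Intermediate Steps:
m(G) = 2*G
I = 15 (I = (2*(-5))*(-3/2) = -(-30)/2 = -10*(-3/2) = 15)
(I + 115)/(-281 + 408) - 8*(-8 + 11) = (15 + 115)/(-281 + 408) - 8*(-8 + 11) = 130/127 - 8*3 = (1/127)*130 - 24 = 130/127 - 24 = -2918/127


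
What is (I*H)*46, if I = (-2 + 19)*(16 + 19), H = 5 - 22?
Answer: -465290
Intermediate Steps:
H = -17
I = 595 (I = 17*35 = 595)
(I*H)*46 = (595*(-17))*46 = -10115*46 = -465290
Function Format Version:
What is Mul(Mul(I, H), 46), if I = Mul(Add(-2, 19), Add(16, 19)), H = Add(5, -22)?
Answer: -465290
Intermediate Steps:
H = -17
I = 595 (I = Mul(17, 35) = 595)
Mul(Mul(I, H), 46) = Mul(Mul(595, -17), 46) = Mul(-10115, 46) = -465290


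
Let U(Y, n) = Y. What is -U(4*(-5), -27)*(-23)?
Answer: -460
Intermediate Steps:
-U(4*(-5), -27)*(-23) = -4*(-5)*(-23) = -(-20)*(-23) = -1*460 = -460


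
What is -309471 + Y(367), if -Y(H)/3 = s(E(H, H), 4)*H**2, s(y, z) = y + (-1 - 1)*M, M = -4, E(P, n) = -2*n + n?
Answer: 144750582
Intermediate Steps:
E(P, n) = -n
s(y, z) = 8 + y (s(y, z) = y + (-1 - 1)*(-4) = y - 2*(-4) = y + 8 = 8 + y)
Y(H) = -3*H**2*(8 - H) (Y(H) = -3*(8 - H)*H**2 = -3*H**2*(8 - H))
-309471 + Y(367) = -309471 + 3*367**2*(-8 + 367) = -309471 + 3*134689*359 = -309471 + 145060053 = 144750582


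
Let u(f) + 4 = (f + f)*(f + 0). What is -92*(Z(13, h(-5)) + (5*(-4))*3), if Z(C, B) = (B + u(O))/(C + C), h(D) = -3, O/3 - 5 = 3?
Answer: 19090/13 ≈ 1468.5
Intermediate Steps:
O = 24 (O = 15 + 3*3 = 15 + 9 = 24)
u(f) = -4 + 2*f**2 (u(f) = -4 + (f + f)*(f + 0) = -4 + (2*f)*f = -4 + 2*f**2)
Z(C, B) = (1148 + B)/(2*C) (Z(C, B) = (B + (-4 + 2*24**2))/(C + C) = (B + (-4 + 2*576))/((2*C)) = (B + (-4 + 1152))*(1/(2*C)) = (B + 1148)*(1/(2*C)) = (1148 + B)*(1/(2*C)) = (1148 + B)/(2*C))
-92*(Z(13, h(-5)) + (5*(-4))*3) = -92*((1/2)*(1148 - 3)/13 + (5*(-4))*3) = -92*((1/2)*(1/13)*1145 - 20*3) = -92*(1145/26 - 60) = -92*(-415/26) = 19090/13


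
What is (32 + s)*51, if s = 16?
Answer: 2448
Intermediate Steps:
(32 + s)*51 = (32 + 16)*51 = 48*51 = 2448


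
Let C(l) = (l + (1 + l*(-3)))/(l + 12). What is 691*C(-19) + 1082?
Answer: -19375/7 ≈ -2767.9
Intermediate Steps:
C(l) = (1 - 2*l)/(12 + l) (C(l) = (l + (1 - 3*l))/(12 + l) = (1 - 2*l)/(12 + l))
691*C(-19) + 1082 = 691*((1 - 2*(-19))/(12 - 19)) + 1082 = 691*((1 + 38)/(-7)) + 1082 = 691*(-⅐*39) + 1082 = 691*(-39/7) + 1082 = -26949/7 + 1082 = -19375/7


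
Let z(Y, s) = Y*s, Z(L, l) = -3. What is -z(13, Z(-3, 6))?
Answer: 39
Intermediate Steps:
-z(13, Z(-3, 6)) = -13*(-3) = -1*(-39) = 39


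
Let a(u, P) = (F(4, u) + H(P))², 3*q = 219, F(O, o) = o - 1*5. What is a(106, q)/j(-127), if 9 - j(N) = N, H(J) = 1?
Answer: 153/2 ≈ 76.500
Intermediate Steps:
F(O, o) = -5 + o (F(O, o) = o - 5 = -5 + o)
q = 73 (q = (⅓)*219 = 73)
a(u, P) = (-4 + u)² (a(u, P) = ((-5 + u) + 1)² = (-4 + u)²)
j(N) = 9 - N
a(106, q)/j(-127) = (-4 + 106)²/(9 - 1*(-127)) = 102²/(9 + 127) = 10404/136 = 10404*(1/136) = 153/2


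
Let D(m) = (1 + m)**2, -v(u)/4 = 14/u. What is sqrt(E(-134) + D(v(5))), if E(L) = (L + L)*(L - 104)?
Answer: sqrt(1597201)/5 ≈ 252.76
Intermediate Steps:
E(L) = 2*L*(-104 + L) (E(L) = (2*L)*(-104 + L) = 2*L*(-104 + L))
v(u) = -56/u
sqrt(E(-134) + D(v(5))) = sqrt(2*(-134)*(-104 - 134) + (1 - 56/5)**2) = sqrt(2*(-134)*(-238) + (1 - 56*1/5)**2) = sqrt(63784 + (1 - 56/5)**2) = sqrt(63784 + (-51/5)**2) = sqrt(63784 + 2601/25) = sqrt(1597201/25) = sqrt(1597201)/5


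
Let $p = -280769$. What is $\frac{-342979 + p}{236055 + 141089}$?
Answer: $- \frac{155937}{94286} \approx -1.6539$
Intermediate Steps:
$\frac{-342979 + p}{236055 + 141089} = \frac{-342979 - 280769}{236055 + 141089} = - \frac{623748}{377144} = \left(-623748\right) \frac{1}{377144} = - \frac{155937}{94286}$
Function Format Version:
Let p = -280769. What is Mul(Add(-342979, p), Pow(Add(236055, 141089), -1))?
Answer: Rational(-155937, 94286) ≈ -1.6539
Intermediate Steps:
Mul(Add(-342979, p), Pow(Add(236055, 141089), -1)) = Mul(Add(-342979, -280769), Pow(Add(236055, 141089), -1)) = Mul(-623748, Pow(377144, -1)) = Mul(-623748, Rational(1, 377144)) = Rational(-155937, 94286)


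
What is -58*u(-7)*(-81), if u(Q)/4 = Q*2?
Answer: -263088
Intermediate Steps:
u(Q) = 8*Q (u(Q) = 4*(Q*2) = 4*(2*Q) = 8*Q)
-58*u(-7)*(-81) = -464*(-7)*(-81) = -58*(-56)*(-81) = 3248*(-81) = -263088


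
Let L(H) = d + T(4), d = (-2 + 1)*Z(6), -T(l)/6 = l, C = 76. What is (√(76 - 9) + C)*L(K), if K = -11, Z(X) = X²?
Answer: -4560 - 60*√67 ≈ -5051.1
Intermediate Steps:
T(l) = -6*l
d = -36 (d = (-2 + 1)*6² = -1*36 = -36)
L(H) = -60 (L(H) = -36 - 6*4 = -36 - 24 = -60)
(√(76 - 9) + C)*L(K) = (√(76 - 9) + 76)*(-60) = (√67 + 76)*(-60) = (76 + √67)*(-60) = -4560 - 60*√67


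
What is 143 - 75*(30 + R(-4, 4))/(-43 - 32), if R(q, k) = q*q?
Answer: 189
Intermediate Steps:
R(q, k) = q²
143 - 75*(30 + R(-4, 4))/(-43 - 32) = 143 - 75*(30 + (-4)²)/(-43 - 32) = 143 - 75*(30 + 16)/(-75) = 143 - 3450*(-1)/75 = 143 - 75*(-46/75) = 143 + 46 = 189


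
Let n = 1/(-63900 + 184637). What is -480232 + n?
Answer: -57981770983/120737 ≈ -4.8023e+5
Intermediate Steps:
n = 1/120737 ≈ 8.2825e-6
-480232 + n = -480232 + 1/120737 = -57981770983/120737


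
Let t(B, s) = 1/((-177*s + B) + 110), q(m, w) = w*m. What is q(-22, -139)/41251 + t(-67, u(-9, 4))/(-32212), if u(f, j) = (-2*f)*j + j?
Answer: 1320844146315/17817573635708 ≈ 0.074131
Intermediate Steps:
q(m, w) = m*w
u(f, j) = j - 2*f*j (u(f, j) = -2*f*j + j = j - 2*f*j)
t(B, s) = 1/(110 + B - 177*s) (t(B, s) = 1/((B - 177*s) + 110) = 1/(110 + B - 177*s))
q(-22, -139)/41251 + t(-67, u(-9, 4))/(-32212) = -22*(-139)/41251 + 1/(110 - 67 - 708*(1 - 2*(-9))*(-32212)) = 3058*(1/41251) - 1/32212/(110 - 67 - 708*(1 + 18)) = 3058/41251 - 1/32212/(110 - 67 - 708*19) = 3058/41251 - 1/32212/(110 - 67 - 177*76) = 3058/41251 - 1/32212/(110 - 67 - 13452) = 3058/41251 - 1/32212/(-13409) = 3058/41251 - 1/13409*(-1/32212) = 3058/41251 + 1/431930708 = 1320844146315/17817573635708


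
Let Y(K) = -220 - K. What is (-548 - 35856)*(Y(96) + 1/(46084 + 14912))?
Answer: 175419363235/15249 ≈ 1.1504e+7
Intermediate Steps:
(-548 - 35856)*(Y(96) + 1/(46084 + 14912)) = (-548 - 35856)*((-220 - 1*96) + 1/(46084 + 14912)) = -36404*((-220 - 96) + 1/60996) = -36404*(-316 + 1/60996) = -36404*(-19274735/60996) = 175419363235/15249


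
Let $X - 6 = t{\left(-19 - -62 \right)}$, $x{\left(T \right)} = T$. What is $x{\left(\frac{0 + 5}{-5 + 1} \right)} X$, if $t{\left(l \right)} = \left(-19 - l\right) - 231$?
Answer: $\frac{1435}{4} \approx 358.75$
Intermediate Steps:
$t{\left(l \right)} = -250 - l$ ($t{\left(l \right)} = \left(-19 - l\right) - 231 = -250 - l$)
$X = -287$ ($X = 6 - \left(231 + 62\right) = 6 - 293 = -287$)
$x{\left(\frac{0 + 5}{-5 + 1} \right)} X = \frac{0 + 5}{-5 + 1} \left(-287\right) = \frac{5}{-4} \left(-287\right) = 5 \left(- \frac{1}{4}\right) \left(-287\right) = \left(- \frac{5}{4}\right) \left(-287\right) = \frac{1435}{4}$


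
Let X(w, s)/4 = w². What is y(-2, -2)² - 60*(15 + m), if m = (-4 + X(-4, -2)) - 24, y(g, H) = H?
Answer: -3056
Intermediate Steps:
X(w, s) = 4*w²
m = 36 (m = (-4 + 4*(-4)²) - 24 = (-4 + 4*16) - 24 = (-4 + 64) - 24 = 60 - 24 = 36)
y(-2, -2)² - 60*(15 + m) = (-2)² - 60*(15 + 36) = 4 - 60*51 = 4 - 3060 = -3056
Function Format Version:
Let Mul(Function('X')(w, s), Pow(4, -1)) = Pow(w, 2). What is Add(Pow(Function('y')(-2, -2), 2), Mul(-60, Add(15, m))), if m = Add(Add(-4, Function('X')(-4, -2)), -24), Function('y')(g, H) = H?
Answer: -3056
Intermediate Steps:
Function('X')(w, s) = Mul(4, Pow(w, 2))
m = 36 (m = Add(Add(-4, Mul(4, Pow(-4, 2))), -24) = Add(Add(-4, Mul(4, 16)), -24) = Add(Add(-4, 64), -24) = Add(60, -24) = 36)
Add(Pow(Function('y')(-2, -2), 2), Mul(-60, Add(15, m))) = Add(Pow(-2, 2), Mul(-60, Add(15, 36))) = Add(4, Mul(-60, 51)) = Add(4, -3060) = -3056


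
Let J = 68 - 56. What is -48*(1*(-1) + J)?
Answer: -528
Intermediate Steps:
J = 12
-48*(1*(-1) + J) = -48*(1*(-1) + 12) = -48*(-1 + 12) = -48*11 = -528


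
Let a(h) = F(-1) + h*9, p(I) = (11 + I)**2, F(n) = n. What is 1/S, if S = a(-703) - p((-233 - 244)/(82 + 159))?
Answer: -58081/372262844 ≈ -0.00015602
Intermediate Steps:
a(h) = -1 + 9*h (a(h) = -1 + h*9 = -1 + 9*h)
S = -372262844/58081 (S = (-1 + 9*(-703)) - (11 + (-233 - 244)/(82 + 159))**2 = (-1 - 6327) - (11 - 477/241)**2 = -6328 - (11 - 477*1/241)**2 = -6328 - (11 - 477/241)**2 = -6328 - (2174/241)**2 = -6328 - 1*4726276/58081 = -6328 - 4726276/58081 = -372262844/58081 ≈ -6409.4)
1/S = 1/(-372262844/58081) = -58081/372262844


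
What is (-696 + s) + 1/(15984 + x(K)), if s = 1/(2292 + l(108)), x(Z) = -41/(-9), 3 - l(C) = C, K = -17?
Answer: -219032942764/314702739 ≈ -696.00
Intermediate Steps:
l(C) = 3 - C
x(Z) = 41/9 (x(Z) = -41*(-⅑) = 41/9)
s = 1/2187 (s = 1/(2292 + (3 - 1*108)) = 1/(2292 + (3 - 108)) = 1/(2292 - 105) = 1/2187 ≈ 0.00045725)
(-696 + s) + 1/(15984 + x(K)) = (-696 + 1/2187) + 1/(15984 + 41/9) = -1522151/2187 + 1/(143897/9) = -1522151/2187 + 9/143897 = -219032942764/314702739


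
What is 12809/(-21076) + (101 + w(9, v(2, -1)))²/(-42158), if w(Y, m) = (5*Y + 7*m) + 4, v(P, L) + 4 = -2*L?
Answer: -464911759/444261004 ≈ -1.0465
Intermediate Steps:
v(P, L) = -4 - 2*L
w(Y, m) = 4 + 5*Y + 7*m
12809/(-21076) + (101 + w(9, v(2, -1)))²/(-42158) = 12809/(-21076) + (101 + (4 + 5*9 + 7*(-4 - 2*(-1))))²/(-42158) = 12809*(-1/21076) + (101 + (4 + 45 + 7*(-4 + 2)))²*(-1/42158) = -12809/21076 + (101 + (4 + 45 + 7*(-2)))²*(-1/42158) = -12809/21076 + (101 + (4 + 45 - 14))²*(-1/42158) = -12809/21076 + (101 + 35)²*(-1/42158) = -12809/21076 + 136²*(-1/42158) = -12809/21076 + 18496*(-1/42158) = -12809/21076 - 9248/21079 = -464911759/444261004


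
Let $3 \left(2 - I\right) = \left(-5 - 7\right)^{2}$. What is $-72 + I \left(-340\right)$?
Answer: $15568$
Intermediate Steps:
$I = -46$ ($I = 2 - \frac{\left(-5 - 7\right)^{2}}{3} = 2 - \frac{\left(-12\right)^{2}}{3} = 2 - 48 = -46$)
$-72 + I \left(-340\right) = -72 - -15640 = -72 + 15640 = 15568$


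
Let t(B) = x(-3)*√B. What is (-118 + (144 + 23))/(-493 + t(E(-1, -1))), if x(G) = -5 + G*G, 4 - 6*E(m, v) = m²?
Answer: -24157/243041 - 98*√2/243041 ≈ -0.099965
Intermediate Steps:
E(m, v) = ⅔ - m²/6
x(G) = -5 + G²
t(B) = 4*√B (t(B) = (-5 + (-3)²)*√B = (-5 + 9)*√B = 4*√B)
(-118 + (144 + 23))/(-493 + t(E(-1, -1))) = (-118 + (144 + 23))/(-493 + 4*√(⅔ - ⅙*(-1)²)) = (-118 + 167)/(-493 + 4*√(⅔ - ⅙*1)) = 49/(-493 + 4*√(⅔ - ⅙)) = 49/(-493 + 4*√(½)) = 49/(-493 + 4*(√2/2)) = 49/(-493 + 2*√2)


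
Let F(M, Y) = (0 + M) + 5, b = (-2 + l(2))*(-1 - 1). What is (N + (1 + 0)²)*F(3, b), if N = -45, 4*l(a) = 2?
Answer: -352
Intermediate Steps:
l(a) = ½ (l(a) = (¼)*2 = ½)
b = 3 (b = (-2 + ½)*(-1 - 1) = -3/2*(-2) = 3)
F(M, Y) = 5 + M (F(M, Y) = M + 5 = 5 + M)
(N + (1 + 0)²)*F(3, b) = (-45 + (1 + 0)²)*(5 + 3) = (-45 + 1²)*8 = (-45 + 1)*8 = -44*8 = -352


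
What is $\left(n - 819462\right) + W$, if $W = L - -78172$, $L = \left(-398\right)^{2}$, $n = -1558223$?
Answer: $-2141109$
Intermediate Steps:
$L = 158404$
$W = 236576$ ($W = 158404 - -78172 = 158404 + 78172 = 236576$)
$\left(n - 819462\right) + W = \left(-1558223 - 819462\right) + 236576 = -2377685 + 236576 = -2141109$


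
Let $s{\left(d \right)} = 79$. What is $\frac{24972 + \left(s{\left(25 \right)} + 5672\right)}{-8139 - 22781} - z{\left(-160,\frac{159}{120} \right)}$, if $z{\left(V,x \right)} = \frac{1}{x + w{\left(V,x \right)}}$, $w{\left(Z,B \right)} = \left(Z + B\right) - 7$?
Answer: $- \frac{100368101}{101634040} \approx -0.98754$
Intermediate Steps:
$w{\left(Z,B \right)} = -7 + B + Z$ ($w{\left(Z,B \right)} = \left(B + Z\right) - 7 = -7 + B + Z$)
$z{\left(V,x \right)} = \frac{1}{-7 + V + 2 x}$ ($z{\left(V,x \right)} = \frac{1}{x + \left(-7 + x + V\right)} = \frac{1}{x + \left(-7 + V + x\right)} = \frac{1}{-7 + V + 2 x}$)
$\frac{24972 + \left(s{\left(25 \right)} + 5672\right)}{-8139 - 22781} - z{\left(-160,\frac{159}{120} \right)} = \frac{24972 + \left(79 + 5672\right)}{-8139 - 22781} - \frac{1}{-7 - 160 + 2 \cdot \frac{159}{120}} = \frac{24972 + 5751}{-30920} - \frac{1}{-7 - 160 + 2 \cdot 159 \cdot \frac{1}{120}} = 30723 \left(- \frac{1}{30920}\right) - \frac{1}{-7 - 160 + 2 \cdot \frac{53}{40}} = - \frac{30723}{30920} - \frac{1}{-7 - 160 + \frac{53}{20}} = - \frac{30723}{30920} - \frac{1}{- \frac{3287}{20}} = - \frac{30723}{30920} - - \frac{20}{3287} = - \frac{30723}{30920} + \frac{20}{3287} = - \frac{100368101}{101634040}$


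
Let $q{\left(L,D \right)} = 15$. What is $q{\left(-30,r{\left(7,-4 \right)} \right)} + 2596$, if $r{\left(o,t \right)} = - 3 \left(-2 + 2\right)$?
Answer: $2611$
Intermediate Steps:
$r{\left(o,t \right)} = 0$ ($r{\left(o,t \right)} = \left(-3\right) 0 = 0$)
$q{\left(-30,r{\left(7,-4 \right)} \right)} + 2596 = 15 + 2596 = 2611$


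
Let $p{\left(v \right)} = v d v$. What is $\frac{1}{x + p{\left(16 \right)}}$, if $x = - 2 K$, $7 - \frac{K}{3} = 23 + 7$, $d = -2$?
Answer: $- \frac{1}{374} \approx -0.0026738$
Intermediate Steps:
$K = -69$ ($K = 21 - 3 \left(23 + 7\right) = 21 - 90 = -69$)
$p{\left(v \right)} = - 2 v^{2}$ ($p{\left(v \right)} = v \left(-2\right) v = - 2 v v = - 2 v^{2}$)
$x = 138$ ($x = \left(-2\right) \left(-69\right) = 138$)
$\frac{1}{x + p{\left(16 \right)}} = \frac{1}{138 - 2 \cdot 16^{2}} = \frac{1}{138 - 512} = \frac{1}{-374} = - \frac{1}{374}$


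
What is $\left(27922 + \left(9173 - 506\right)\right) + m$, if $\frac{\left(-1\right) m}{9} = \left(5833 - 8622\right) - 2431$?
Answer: $83569$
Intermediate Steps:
$m = 46980$ ($m = - 9 \left(\left(5833 - 8622\right) - 2431\right) = - 9 \left(-2789 - 2431\right) = \left(-9\right) \left(-5220\right) = 46980$)
$\left(27922 + \left(9173 - 506\right)\right) + m = \left(27922 + \left(9173 - 506\right)\right) + 46980 = \left(27922 + 8667\right) + 46980 = 36589 + 46980 = 83569$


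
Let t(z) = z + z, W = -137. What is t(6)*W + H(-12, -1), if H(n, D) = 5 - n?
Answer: -1627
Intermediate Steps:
t(z) = 2*z
t(6)*W + H(-12, -1) = (2*6)*(-137) + (5 - 1*(-12)) = 12*(-137) + (5 + 12) = -1644 + 17 = -1627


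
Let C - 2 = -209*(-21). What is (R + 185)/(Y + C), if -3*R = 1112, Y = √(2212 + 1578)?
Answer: -2445787/57831273 + 557*√3790/57831273 ≈ -0.041699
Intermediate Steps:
Y = √3790 ≈ 61.563
C = 4391 (C = 2 - 209*(-21) = 2 + 4389 = 4391)
R = -1112/3 (R = -⅓*1112 = -1112/3 ≈ -370.67)
(R + 185)/(Y + C) = (-1112/3 + 185)/(√3790 + 4391) = -557/(3*(4391 + √3790))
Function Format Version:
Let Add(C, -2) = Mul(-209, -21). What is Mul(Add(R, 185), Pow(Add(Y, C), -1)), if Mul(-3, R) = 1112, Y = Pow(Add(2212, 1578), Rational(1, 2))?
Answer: Add(Rational(-2445787, 57831273), Mul(Rational(557, 57831273), Pow(3790, Rational(1, 2)))) ≈ -0.041699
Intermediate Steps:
Y = Pow(3790, Rational(1, 2)) ≈ 61.563
C = 4391 (C = Add(2, Mul(-209, -21)) = Add(2, 4389) = 4391)
R = Rational(-1112, 3) (R = Mul(Rational(-1, 3), 1112) = Rational(-1112, 3) ≈ -370.67)
Mul(Add(R, 185), Pow(Add(Y, C), -1)) = Mul(Add(Rational(-1112, 3), 185), Pow(Add(Pow(3790, Rational(1, 2)), 4391), -1)) = Mul(Rational(-557, 3), Pow(Add(4391, Pow(3790, Rational(1, 2))), -1))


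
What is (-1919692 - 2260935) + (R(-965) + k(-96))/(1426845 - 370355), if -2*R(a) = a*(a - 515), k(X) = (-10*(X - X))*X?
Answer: -441679133333/105649 ≈ -4.1806e+6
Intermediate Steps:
k(X) = 0 (k(X) = (-10*0)*X = 0*X = 0)
R(a) = -a*(-515 + a)/2 (R(a) = -a*(a - 515)/2 = -a*(-515 + a)/2)
(-1919692 - 2260935) + (R(-965) + k(-96))/(1426845 - 370355) = (-1919692 - 2260935) + ((½)*(-965)*(515 - 1*(-965)) + 0)/(1426845 - 370355) = -4180627 + ((½)*(-965)*(515 + 965) + 0)/1056490 = -4180627 + ((½)*(-965)*1480 + 0)*(1/1056490) = -4180627 + (-714100 + 0)*(1/1056490) = -4180627 - 714100*1/1056490 = -4180627 - 71410/105649 = -441679133333/105649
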